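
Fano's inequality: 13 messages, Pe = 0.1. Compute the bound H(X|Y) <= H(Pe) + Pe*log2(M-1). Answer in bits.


H(Pe) = -Pe*log2(Pe) - (1-Pe)*log2(1-Pe) = -0.1*log2(0.1) - 0.9*log2(0.9) = 0.332193 + 0.136803 = 0.469. Pe*log2(M-1) = 0.1*log2(12) = 0.358496. Bound = H(Pe) + Pe*log2(M-1) = 0.332193 + 0.136803 + 0.358496 = 0.8275

0.8275 bits


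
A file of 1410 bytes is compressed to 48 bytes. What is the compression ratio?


Ratio = original / compressed = 1410 / 48 = 29.375

29.375


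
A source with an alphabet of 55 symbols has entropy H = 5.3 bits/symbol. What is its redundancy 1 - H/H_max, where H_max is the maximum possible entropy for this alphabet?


H_max = log2(K) = log2(55) = 5.7814 bits/symbol. Redundancy = 1 - H/H_max = 1 - 5.3/5.7814 = 1 - 0.9167 = 0.0833

0.0833


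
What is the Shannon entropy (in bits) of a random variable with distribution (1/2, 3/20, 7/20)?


H = -sum(p_i * log2(p_i)). Terms: -(1/2)*log2(1/2) = 0.500000; -(3/20)*log2(3/20) = 0.410545; -(7/20)*log2(7/20) = 0.530101. H = 0.500000 + 0.410545 + 0.530101 = 1.4406

1.4406 bits


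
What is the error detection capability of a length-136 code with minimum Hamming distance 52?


Detection capability = d_min - 1 = 52 - 1 = 51

51 errors


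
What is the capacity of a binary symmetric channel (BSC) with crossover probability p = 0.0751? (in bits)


H(p) = -p*log2(p) - (1-p)*log2(1-p) = -0.0751*log2(0.0751) - 0.9249*log2(0.9249) = 0.280502 + 0.104172 = 0.3847. C = 1 - H(p) = 1 - 0.3847 = 0.6153

0.6153 bits


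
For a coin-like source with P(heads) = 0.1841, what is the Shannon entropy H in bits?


H = -p*log2(p) - (1-p)*log2(1-p). -0.1841*log2(0.1841) = 0.449469; -0.8159*log2(0.8159) = 0.239496. H = 0.449469 + 0.239496 = 0.689

0.689 bits


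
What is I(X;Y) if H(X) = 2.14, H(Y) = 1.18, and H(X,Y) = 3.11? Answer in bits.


I(X;Y) = H(X) + H(Y) - H(X,Y) = 2.14 + 1.18 - 3.11 = 0.21

0.21 bits


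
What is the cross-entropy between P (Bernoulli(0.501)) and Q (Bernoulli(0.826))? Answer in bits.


H(P,Q) = -p*log2(q) - (1-p)*log2(1-q). -0.501*log2(0.826) = 0.138169; -0.499*log2(0.174) = 1.258898. H(P,Q) = 0.138169 + 1.258898 = 1.3971

1.3971 bits


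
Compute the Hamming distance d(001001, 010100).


Count differing positions: . ^ ^ ^ . ^ = 4 differences

4


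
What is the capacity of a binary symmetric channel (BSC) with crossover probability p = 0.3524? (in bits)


H(p) = -p*log2(p) - (1-p)*log2(1-p) = -0.3524*log2(0.3524) - 0.6476*log2(0.6476) = 0.530261 + 0.405932 = 0.9362. C = 1 - H(p) = 1 - 0.9362 = 0.0638

0.0638 bits


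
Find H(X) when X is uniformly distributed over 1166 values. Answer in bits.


H = log2(n) = log2(1166) = 10.1874

10.1874 bits


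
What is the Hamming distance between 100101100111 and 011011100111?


Count differing positions: ^ ^ ^ ^ ^ . . . . . . . = 5 differences

5


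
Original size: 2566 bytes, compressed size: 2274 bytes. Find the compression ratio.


Ratio = original / compressed = 2566 / 2274 = 1.1284

1.1284


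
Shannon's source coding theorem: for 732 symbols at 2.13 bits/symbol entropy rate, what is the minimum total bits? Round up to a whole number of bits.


Minimum bits >= n * H = 732 * 2.13 = 1559.16, rounded up to a whole number of bits = 1560

1560 bits


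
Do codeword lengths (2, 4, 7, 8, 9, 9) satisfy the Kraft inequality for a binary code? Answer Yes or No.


Kraft sum = sum(2^(-l_i)) = 0.3281, need <= 1. Result: satisfied (a binary prefix-free code with these lengths exists)

Yes


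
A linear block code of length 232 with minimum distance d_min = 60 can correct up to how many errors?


Correction capability = floor((d-1)/2) = floor((60-1)/2) = 29

29 errors


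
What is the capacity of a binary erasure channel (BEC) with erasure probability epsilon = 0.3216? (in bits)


C = 1 - epsilon = 1 - 0.3216 = 0.6784

0.6784 bits


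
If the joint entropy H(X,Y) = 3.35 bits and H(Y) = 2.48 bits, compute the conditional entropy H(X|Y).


H(X|Y) = H(X,Y) - H(Y) = 3.35 - 2.48 = 0.87

0.87 bits


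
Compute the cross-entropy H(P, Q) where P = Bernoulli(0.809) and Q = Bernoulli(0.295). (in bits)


H(P,Q) = -p*log2(q) - (1-p)*log2(1-q). -0.809*log2(0.295) = 1.424821; -0.191*log2(0.705) = 0.096322. H(P,Q) = 1.424821 + 0.096322 = 1.5211

1.5211 bits


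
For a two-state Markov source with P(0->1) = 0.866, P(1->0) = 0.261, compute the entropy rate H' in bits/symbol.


Stationary distribution: pi_0 = p10/(p01+p10) = 0.2316, pi_1 = 0.7684. Entropy rate H' = pi_0*H(p01) + pi_1*H(p10) = 0.2316*0.5683 + 0.7684*0.8283 = 0.7681

0.7681 bits/symbol


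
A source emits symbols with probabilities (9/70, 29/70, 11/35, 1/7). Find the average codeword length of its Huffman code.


Huffman construction (repeatedly merge the two least-probable nodes; each merge adds 1 bit to every symbol beneath it): 9/70 + 1/7 = 19/70; 19/70 + 11/35 = 41/70; 29/70 + 41/70 = 1. Resulting codeword lengths (in the order the probabilities were given): (3, 1, 2, 3). L_avg = sum(p_i * l_i) = 9/70*3 + 29/70*1 + 11/35*2 + 1/7*3 = 13/7 = 1.8571

1.8571 bits


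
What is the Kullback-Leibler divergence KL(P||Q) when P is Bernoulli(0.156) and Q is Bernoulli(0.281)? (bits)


KL = p*log2(p/q) + (1-p)*log2((1-p)/(1-q)) = 0.156*log2(0.156/0.281) + 0.844*log2(0.844/0.719) = 0.0627

0.0627 bits


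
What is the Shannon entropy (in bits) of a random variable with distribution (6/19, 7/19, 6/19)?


H = -sum(p_i * log2(p_i)). Terms: -(6/19)*log2(6/19) = 0.525147; -(7/19)*log2(7/19) = 0.530737; -(6/19)*log2(6/19) = 0.525147. H = 0.525147 + 0.530737 + 0.525147 = 1.581

1.581 bits


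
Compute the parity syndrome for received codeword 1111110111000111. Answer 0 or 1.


Syndrome = XOR of all bits = 1 XOR 1 XOR 1 XOR 1 XOR 1 XOR 1 XOR 0 XOR 1 XOR 1 XOR 1 XOR 0 XOR 0 XOR 0 XOR 1 XOR 1 XOR 1 = 0

0


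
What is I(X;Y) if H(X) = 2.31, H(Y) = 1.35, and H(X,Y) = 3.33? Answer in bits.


I(X;Y) = H(X) + H(Y) - H(X,Y) = 2.31 + 1.35 - 3.33 = 0.33

0.33 bits


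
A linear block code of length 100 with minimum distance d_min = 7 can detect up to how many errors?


Detection capability = d_min - 1 = 7 - 1 = 6

6 errors


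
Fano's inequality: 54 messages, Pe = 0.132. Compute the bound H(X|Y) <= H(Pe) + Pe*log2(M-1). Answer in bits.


H(Pe) = -Pe*log2(Pe) - (1-Pe)*log2(1-Pe) = -0.132*log2(0.132) - 0.868*log2(0.868) = 0.385624 + 0.177274 = 0.5629. Pe*log2(M-1) = 0.132*log2(53) = 0.756086. Bound = H(Pe) + Pe*log2(M-1) = 0.385624 + 0.177274 + 0.756086 = 1.319

1.319 bits


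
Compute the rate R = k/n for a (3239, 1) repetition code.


Rate = k/n = 1/3239

1/3239


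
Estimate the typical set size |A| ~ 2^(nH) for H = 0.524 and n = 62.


log2|A_typical| = nH = 62 * 0.524 = 32.488, so |A_typical| ~ 2^32.488 = 6.024e+09

6.024e+09


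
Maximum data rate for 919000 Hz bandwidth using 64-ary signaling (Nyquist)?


Rate = 2 * B * log2(M) = 2 * 919000 * 6.0 = 11028000.0

11028000.0 bps


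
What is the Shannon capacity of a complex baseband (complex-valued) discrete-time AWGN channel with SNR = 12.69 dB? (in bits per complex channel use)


SNR_linear = 10^(12.69/10) = 18.578; C = log2(1 + SNR_linear) = log2(1 + 18.578) = 4.2912

4.2912 bits/channel use


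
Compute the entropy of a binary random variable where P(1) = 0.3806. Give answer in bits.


H = -p*log2(p) - (1-p)*log2(1-p). -0.3806*log2(0.3806) = 0.530424; -0.6194*log2(0.6194) = 0.428041. H = 0.530424 + 0.428041 = 0.9585

0.9585 bits


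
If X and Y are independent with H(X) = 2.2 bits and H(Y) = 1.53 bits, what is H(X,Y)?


For independent variables, H(X,Y) = H(X) + H(Y) = 2.2 + 1.53 = 3.73

3.73 bits


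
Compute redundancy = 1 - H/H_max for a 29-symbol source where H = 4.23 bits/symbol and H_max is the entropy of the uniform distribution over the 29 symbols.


H_max = log2(K) = log2(29) = 4.858 bits/symbol. Redundancy = 1 - H/H_max = 1 - 4.23/4.858 = 1 - 0.8707 = 0.1293

0.1293


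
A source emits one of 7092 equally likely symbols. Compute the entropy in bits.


H = log2(n) = log2(7092) = 12.792

12.792 bits


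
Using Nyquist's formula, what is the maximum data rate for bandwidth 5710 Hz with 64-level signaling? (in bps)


Rate = 2 * B * log2(M) = 2 * 5710 * 6.0 = 68520.0

68520.0 bps


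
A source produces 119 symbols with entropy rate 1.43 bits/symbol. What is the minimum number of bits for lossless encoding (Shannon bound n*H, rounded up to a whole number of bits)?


Minimum bits >= n * H = 119 * 1.43 = 170.17, rounded up to a whole number of bits = 171

171 bits


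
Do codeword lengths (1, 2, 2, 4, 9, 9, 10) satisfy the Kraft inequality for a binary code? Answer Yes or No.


Kraft sum = sum(2^(-l_i)) = 1.0674, need <= 1. Result: violated (a binary prefix-free code with these lengths cannot exist)

No


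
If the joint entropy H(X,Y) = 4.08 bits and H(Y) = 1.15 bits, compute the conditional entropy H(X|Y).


H(X|Y) = H(X,Y) - H(Y) = 4.08 - 1.15 = 2.93

2.93 bits


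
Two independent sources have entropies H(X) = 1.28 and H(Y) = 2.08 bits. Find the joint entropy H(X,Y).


For independent variables, H(X,Y) = H(X) + H(Y) = 1.28 + 2.08 = 3.36

3.36 bits


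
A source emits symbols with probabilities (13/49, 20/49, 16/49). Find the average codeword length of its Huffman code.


Huffman construction (repeatedly merge the two least-probable nodes; each merge adds 1 bit to every symbol beneath it): 13/49 + 16/49 = 29/49; 20/49 + 29/49 = 1. Resulting codeword lengths (in the order the probabilities were given): (2, 1, 2). L_avg = sum(p_i * l_i) = 13/49*2 + 20/49*1 + 16/49*2 = 78/49 = 1.5918

1.5918 bits


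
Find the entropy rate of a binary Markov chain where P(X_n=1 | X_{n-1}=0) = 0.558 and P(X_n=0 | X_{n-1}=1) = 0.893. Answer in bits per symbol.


Stationary distribution: pi_0 = p10/(p01+p10) = 0.6154, pi_1 = 0.3846. Entropy rate H' = pi_0*H(p01) + pi_1*H(p10) = 0.6154*0.9903 + 0.3846*0.4908 = 0.7982

0.7982 bits/symbol


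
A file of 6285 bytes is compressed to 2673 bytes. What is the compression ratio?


Ratio = original / compressed = 6285 / 2673 = 2.3513

2.3513


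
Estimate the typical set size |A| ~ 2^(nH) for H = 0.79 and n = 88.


log2|A_typical| = nH = 88 * 0.79 = 69.52, so |A_typical| ~ 2^69.52 = 8.465e+20

8.465e+20


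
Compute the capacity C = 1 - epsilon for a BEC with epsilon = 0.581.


C = 1 - epsilon = 1 - 0.581 = 0.419

0.419 bits


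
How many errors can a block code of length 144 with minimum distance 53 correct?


Correction capability = floor((d-1)/2) = floor((53-1)/2) = 26

26 errors


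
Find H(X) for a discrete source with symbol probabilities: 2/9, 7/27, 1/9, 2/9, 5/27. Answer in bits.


H = -sum(p_i * log2(p_i)). Terms: -(2/9)*log2(2/9) = 0.482206; -(7/27)*log2(7/27) = 0.504916; -(1/9)*log2(1/9) = 0.352214; -(2/9)*log2(2/9) = 0.482206; -(5/27)*log2(5/27) = 0.450548. H = 0.482206 + 0.504916 + 0.352214 + 0.482206 + 0.450548 = 2.2721

2.2721 bits


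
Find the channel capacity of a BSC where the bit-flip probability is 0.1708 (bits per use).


H(p) = -p*log2(p) - (1-p)*log2(1-p) = -0.1708*log2(0.1708) - 0.8292*log2(0.8292) = 0.435475 + 0.224056 = 0.6595. C = 1 - H(p) = 1 - 0.6595 = 0.3405

0.3405 bits


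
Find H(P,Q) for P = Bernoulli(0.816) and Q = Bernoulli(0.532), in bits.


H(P,Q) = -p*log2(q) - (1-p)*log2(1-q). -0.816*log2(0.532) = 0.742970; -0.184*log2(0.468) = 0.201557. H(P,Q) = 0.742970 + 0.201557 = 0.9445

0.9445 bits


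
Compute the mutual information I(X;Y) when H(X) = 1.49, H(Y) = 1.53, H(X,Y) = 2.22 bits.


I(X;Y) = H(X) + H(Y) - H(X,Y) = 1.49 + 1.53 - 2.22 = 0.8

0.8 bits


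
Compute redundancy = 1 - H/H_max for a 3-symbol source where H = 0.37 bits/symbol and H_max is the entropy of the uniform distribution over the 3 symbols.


H_max = log2(K) = log2(3) = 1.585 bits/symbol. Redundancy = 1 - H/H_max = 1 - 0.37/1.585 = 1 - 0.2334 = 0.7666

0.7666


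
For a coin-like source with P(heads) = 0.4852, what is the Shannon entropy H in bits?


H = -p*log2(p) - (1-p)*log2(1-p). -0.4852*log2(0.4852) = 0.506233; -0.5148*log2(0.5148) = 0.493135. H = 0.506233 + 0.493135 = 0.9994

0.9994 bits


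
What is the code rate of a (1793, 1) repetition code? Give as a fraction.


Rate = k/n = 1/1793

1/1793


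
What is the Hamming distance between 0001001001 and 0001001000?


Count differing positions: . . . . . . . . . ^ = 1 differences

1


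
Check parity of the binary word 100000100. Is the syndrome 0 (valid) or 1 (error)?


Syndrome = XOR of all bits = 1 XOR 0 XOR 0 XOR 0 XOR 0 XOR 0 XOR 1 XOR 0 XOR 0 = 0

0


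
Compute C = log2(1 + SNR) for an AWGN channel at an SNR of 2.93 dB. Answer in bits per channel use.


SNR_linear = 10^(2.93/10) = 1.9634; C = log2(1 + SNR_linear) = log2(1 + 1.9634) = 1.5672

1.5672 bits/channel use


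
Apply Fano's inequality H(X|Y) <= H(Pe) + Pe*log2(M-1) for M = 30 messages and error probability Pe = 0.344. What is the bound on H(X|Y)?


H(Pe) = -Pe*log2(Pe) - (1-Pe)*log2(1-Pe) = -0.344*log2(0.344) - 0.656*log2(0.656) = 0.529595 + 0.399000 = 0.9286. Pe*log2(M-1) = 0.344*log2(29) = 1.671145. Bound = H(Pe) + Pe*log2(M-1) = 0.529595 + 0.399000 + 1.671145 = 2.5997

2.5997 bits


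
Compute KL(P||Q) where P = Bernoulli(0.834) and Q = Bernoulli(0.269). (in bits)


KL = p*log2(p/q) + (1-p)*log2((1-p)/(1-q)) = 0.834*log2(0.834/0.269) + 0.166*log2(0.166/0.731) = 1.0064

1.0064 bits


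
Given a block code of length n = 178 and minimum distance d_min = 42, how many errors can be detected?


Detection capability = d_min - 1 = 42 - 1 = 41

41 errors


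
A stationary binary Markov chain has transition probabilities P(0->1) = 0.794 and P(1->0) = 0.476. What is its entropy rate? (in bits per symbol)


Stationary distribution: pi_0 = p10/(p01+p10) = 0.3748, pi_1 = 0.6252. Entropy rate H' = pi_0*H(p01) + pi_1*H(p10) = 0.3748*0.7338 + 0.6252*0.9983 = 0.8992

0.8992 bits/symbol


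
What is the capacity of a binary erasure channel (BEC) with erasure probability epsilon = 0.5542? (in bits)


C = 1 - epsilon = 1 - 0.5542 = 0.4458

0.4458 bits


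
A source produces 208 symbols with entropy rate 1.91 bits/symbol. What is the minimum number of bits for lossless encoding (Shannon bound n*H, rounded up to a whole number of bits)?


Minimum bits >= n * H = 208 * 1.91 = 397.28, rounded up to a whole number of bits = 398

398 bits


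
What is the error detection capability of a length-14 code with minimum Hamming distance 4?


Detection capability = d_min - 1 = 4 - 1 = 3

3 errors


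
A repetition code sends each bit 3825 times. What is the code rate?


Rate = k/n = 1/3825

1/3825


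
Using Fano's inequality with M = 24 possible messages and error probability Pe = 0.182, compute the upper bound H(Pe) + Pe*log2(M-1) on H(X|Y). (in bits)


H(Pe) = -Pe*log2(Pe) - (1-Pe)*log2(1-Pe) = -0.182*log2(0.182) - 0.818*log2(0.818) = 0.447354 + 0.237079 = 0.6844. Pe*log2(M-1) = 0.182*log2(23) = 0.823288. Bound = H(Pe) + Pe*log2(M-1) = 0.447354 + 0.237079 + 0.823288 = 1.5077

1.5077 bits


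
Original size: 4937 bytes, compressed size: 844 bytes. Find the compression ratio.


Ratio = original / compressed = 4937 / 844 = 5.8495

5.8495


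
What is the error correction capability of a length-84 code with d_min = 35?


Correction capability = floor((d-1)/2) = floor((35-1)/2) = 17

17 errors


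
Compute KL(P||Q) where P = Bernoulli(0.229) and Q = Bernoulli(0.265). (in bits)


KL = p*log2(p/q) + (1-p)*log2((1-p)/(1-q)) = 0.229*log2(0.229/0.265) + 0.771*log2(0.771/0.735) = 0.005

0.005 bits


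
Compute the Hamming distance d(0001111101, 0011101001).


Count differing positions: . . ^ . . ^ . ^ . . = 3 differences

3


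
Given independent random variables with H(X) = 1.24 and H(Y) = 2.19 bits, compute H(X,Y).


For independent variables, H(X,Y) = H(X) + H(Y) = 1.24 + 2.19 = 3.43

3.43 bits


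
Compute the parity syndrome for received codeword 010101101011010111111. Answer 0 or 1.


Syndrome = XOR of all bits = 0 XOR 1 XOR 0 XOR 1 XOR 0 XOR 1 XOR 1 XOR 0 XOR 1 XOR 0 XOR 1 XOR 1 XOR 0 XOR 1 XOR 0 XOR 1 XOR 1 XOR 1 XOR 1 XOR 1 XOR 1 = 0

0


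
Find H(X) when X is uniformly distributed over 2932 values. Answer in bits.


H = log2(n) = log2(2932) = 11.5177

11.5177 bits


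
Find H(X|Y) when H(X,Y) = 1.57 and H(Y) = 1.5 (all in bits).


H(X|Y) = H(X,Y) - H(Y) = 1.57 - 1.5 = 0.07

0.07 bits


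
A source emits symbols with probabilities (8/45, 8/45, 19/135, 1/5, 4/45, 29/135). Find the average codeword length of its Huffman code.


Huffman construction (repeatedly merge the two least-probable nodes; each merge adds 1 bit to every symbol beneath it): 4/45 + 19/135 = 31/135; 8/45 + 8/45 = 16/45; 1/5 + 29/135 = 56/135; 31/135 + 16/45 = 79/135; 56/135 + 79/135 = 1. Resulting codeword lengths (in the order the probabilities were given): (3, 3, 3, 2, 3, 2). L_avg = sum(p_i * l_i) = 8/45*3 + 8/45*3 + 19/135*3 + 1/5*2 + 4/45*3 + 29/135*2 = 349/135 = 2.5852

2.5852 bits


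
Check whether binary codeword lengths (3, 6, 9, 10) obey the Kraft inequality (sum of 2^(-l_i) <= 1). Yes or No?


Kraft sum = sum(2^(-l_i)) = 0.1436, need <= 1. Result: satisfied (a binary prefix-free code with these lengths exists)

Yes


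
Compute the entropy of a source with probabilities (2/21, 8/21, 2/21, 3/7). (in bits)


H = -sum(p_i * log2(p_i)). Terms: -(2/21)*log2(2/21) = 0.323078; -(8/21)*log2(8/21) = 0.530407; -(2/21)*log2(2/21) = 0.323078; -(3/7)*log2(3/7) = 0.523882. H = 0.323078 + 0.530407 + 0.323078 + 0.523882 = 1.7004

1.7004 bits


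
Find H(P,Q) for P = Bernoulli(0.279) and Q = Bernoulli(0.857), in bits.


H(P,Q) = -p*log2(q) - (1-p)*log2(1-q). -0.279*log2(0.857) = 0.062115; -0.721*log2(0.143) = 2.023063. H(P,Q) = 0.062115 + 2.023063 = 2.0852

2.0852 bits


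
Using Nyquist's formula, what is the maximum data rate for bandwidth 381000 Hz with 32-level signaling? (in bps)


Rate = 2 * B * log2(M) = 2 * 381000 * 5.0 = 3810000.0

3810000.0 bps


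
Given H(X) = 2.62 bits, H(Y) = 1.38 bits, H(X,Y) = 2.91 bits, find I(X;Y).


I(X;Y) = H(X) + H(Y) - H(X,Y) = 2.62 + 1.38 - 2.91 = 1.09

1.09 bits


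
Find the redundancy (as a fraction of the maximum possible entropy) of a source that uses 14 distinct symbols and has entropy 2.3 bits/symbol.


H_max = log2(K) = log2(14) = 3.8074 bits/symbol. Redundancy = 1 - H/H_max = 1 - 2.3/3.8074 = 1 - 0.6041 = 0.3959

0.3959


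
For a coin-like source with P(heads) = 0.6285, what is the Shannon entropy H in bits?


H = -p*log2(p) - (1-p)*log2(1-p). -0.6285*log2(0.6285) = 0.421105; -0.3715*log2(0.3715) = 0.530712. H = 0.421105 + 0.530712 = 0.9518

0.9518 bits


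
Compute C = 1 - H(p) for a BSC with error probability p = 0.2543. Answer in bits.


H(p) = -p*log2(p) - (1-p)*log2(1-p) = -0.2543*log2(0.2543) - 0.7457*log2(0.7457) = 0.502343 + 0.315679 = 0.818. C = 1 - H(p) = 1 - 0.818 = 0.182

0.182 bits


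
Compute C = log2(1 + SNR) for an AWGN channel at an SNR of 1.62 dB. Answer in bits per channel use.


SNR_linear = 10^(1.62/10) = 1.4521; C = log2(1 + SNR_linear) = log2(1 + 1.4521) = 1.294

1.294 bits/channel use


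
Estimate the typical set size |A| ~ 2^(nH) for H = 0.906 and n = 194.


log2|A_typical| = nH = 194 * 0.906 = 175.764, so |A_typical| ~ 2^175.764 = 8.133e+52

8.133e+52


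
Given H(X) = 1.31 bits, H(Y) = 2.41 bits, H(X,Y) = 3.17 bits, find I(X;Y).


I(X;Y) = H(X) + H(Y) - H(X,Y) = 1.31 + 2.41 - 3.17 = 0.55

0.55 bits


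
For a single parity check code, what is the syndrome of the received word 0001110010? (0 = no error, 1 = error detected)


Syndrome = XOR of all bits = 0 XOR 0 XOR 0 XOR 1 XOR 1 XOR 1 XOR 0 XOR 0 XOR 1 XOR 0 = 0

0


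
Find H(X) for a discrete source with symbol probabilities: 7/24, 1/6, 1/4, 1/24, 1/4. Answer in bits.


H = -sum(p_i * log2(p_i)). Terms: -(7/24)*log2(7/24) = 0.518469; -(1/6)*log2(1/6) = 0.430827; -(1/4)*log2(1/4) = 0.500000; -(1/24)*log2(1/24) = 0.191040; -(1/4)*log2(1/4) = 0.500000. H = 0.518469 + 0.430827 + 0.500000 + 0.191040 + 0.500000 = 2.1403

2.1403 bits


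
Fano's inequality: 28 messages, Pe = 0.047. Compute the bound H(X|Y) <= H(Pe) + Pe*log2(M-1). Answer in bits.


H(Pe) = -Pe*log2(Pe) - (1-Pe)*log2(1-Pe) = -0.047*log2(0.047) - 0.953*log2(0.953) = 0.207326 + 0.066188 = 0.2735. Pe*log2(M-1) = 0.047*log2(27) = 0.223480. Bound = H(Pe) + Pe*log2(M-1) = 0.207326 + 0.066188 + 0.223480 = 0.497

0.497 bits


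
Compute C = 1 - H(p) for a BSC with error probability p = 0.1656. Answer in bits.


H(p) = -p*log2(p) - (1-p)*log2(1-p) = -0.1656*log2(0.1656) - 0.8344*log2(0.8344) = 0.429604 + 0.217936 = 0.6475. C = 1 - H(p) = 1 - 0.6475 = 0.3525

0.3525 bits


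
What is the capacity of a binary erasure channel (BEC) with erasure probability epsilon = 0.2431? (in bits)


C = 1 - epsilon = 1 - 0.2431 = 0.7569

0.7569 bits


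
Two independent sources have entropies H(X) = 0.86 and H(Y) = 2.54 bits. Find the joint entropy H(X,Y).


For independent variables, H(X,Y) = H(X) + H(Y) = 0.86 + 2.54 = 3.4

3.4 bits


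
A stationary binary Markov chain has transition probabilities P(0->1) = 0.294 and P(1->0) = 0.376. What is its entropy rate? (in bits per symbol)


Stationary distribution: pi_0 = p10/(p01+p10) = 0.5612, pi_1 = 0.4388. Entropy rate H' = pi_0*H(p01) + pi_1*H(p10) = 0.5612*0.8738 + 0.4388*0.9552 = 0.9095

0.9095 bits/symbol


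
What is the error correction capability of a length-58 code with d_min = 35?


Correction capability = floor((d-1)/2) = floor((35-1)/2) = 17

17 errors


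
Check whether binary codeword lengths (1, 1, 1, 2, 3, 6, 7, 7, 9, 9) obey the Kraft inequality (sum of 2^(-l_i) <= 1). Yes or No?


Kraft sum = sum(2^(-l_i)) = 1.9102, need <= 1. Result: violated (a binary prefix-free code with these lengths cannot exist)

No


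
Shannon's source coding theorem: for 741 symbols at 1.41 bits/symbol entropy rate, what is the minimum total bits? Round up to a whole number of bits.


Minimum bits >= n * H = 741 * 1.41 = 1044.81, rounded up to a whole number of bits = 1045

1045 bits


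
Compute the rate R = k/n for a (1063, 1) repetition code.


Rate = k/n = 1/1063

1/1063


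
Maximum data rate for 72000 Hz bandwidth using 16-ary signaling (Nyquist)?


Rate = 2 * B * log2(M) = 2 * 72000 * 4.0 = 576000.0

576000.0 bps


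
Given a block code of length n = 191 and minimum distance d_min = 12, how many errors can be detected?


Detection capability = d_min - 1 = 12 - 1 = 11

11 errors


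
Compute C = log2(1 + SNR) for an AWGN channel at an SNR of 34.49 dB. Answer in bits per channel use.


SNR_linear = 10^(34.49/10) = 2811.9008; C = log2(1 + SNR_linear) = log2(1 + 2811.9008) = 11.4578

11.4578 bits/channel use


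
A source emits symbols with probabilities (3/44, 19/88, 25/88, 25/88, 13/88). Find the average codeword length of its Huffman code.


Huffman construction (repeatedly merge the two least-probable nodes; each merge adds 1 bit to every symbol beneath it): 3/44 + 13/88 = 19/88; 19/88 + 19/88 = 19/44; 25/88 + 25/88 = 25/44; 19/44 + 25/44 = 1. Resulting codeword lengths (in the order the probabilities were given): (3, 2, 2, 2, 3). L_avg = sum(p_i * l_i) = 3/44*3 + 19/88*2 + 25/88*2 + 25/88*2 + 13/88*3 = 195/88 = 2.2159

2.2159 bits


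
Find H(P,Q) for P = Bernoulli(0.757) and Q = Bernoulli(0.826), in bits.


H(P,Q) = -p*log2(q) - (1-p)*log2(1-q). -0.757*log2(0.826) = 0.208770; -0.243*log2(0.174) = 0.613050. H(P,Q) = 0.208770 + 0.613050 = 0.8218

0.8218 bits


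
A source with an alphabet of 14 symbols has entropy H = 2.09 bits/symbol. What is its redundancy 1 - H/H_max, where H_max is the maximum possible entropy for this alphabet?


H_max = log2(K) = log2(14) = 3.8074 bits/symbol. Redundancy = 1 - H/H_max = 1 - 2.09/3.8074 = 1 - 0.5489 = 0.4511

0.4511


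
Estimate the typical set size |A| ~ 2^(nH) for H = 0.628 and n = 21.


log2|A_typical| = nH = 21 * 0.628 = 13.188, so |A_typical| ~ 2^13.188 = 9.332e+03

9.332e+03


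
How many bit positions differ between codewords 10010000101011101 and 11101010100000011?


Count differing positions: . ^ ^ ^ ^ . ^ . . . ^ . ^ ^ ^ ^ . = 10 differences

10


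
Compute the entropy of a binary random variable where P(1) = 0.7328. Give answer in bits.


H = -p*log2(p) - (1-p)*log2(1-p). -0.7328*log2(0.7328) = 0.328667; -0.2672*log2(0.2672) = 0.508751. H = 0.328667 + 0.508751 = 0.8374

0.8374 bits


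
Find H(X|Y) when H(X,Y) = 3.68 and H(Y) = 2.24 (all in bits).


H(X|Y) = H(X,Y) - H(Y) = 3.68 - 2.24 = 1.44

1.44 bits


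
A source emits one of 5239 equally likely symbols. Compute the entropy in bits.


H = log2(n) = log2(5239) = 12.3551

12.3551 bits


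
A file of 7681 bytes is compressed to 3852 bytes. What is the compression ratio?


Ratio = original / compressed = 7681 / 3852 = 1.994

1.994


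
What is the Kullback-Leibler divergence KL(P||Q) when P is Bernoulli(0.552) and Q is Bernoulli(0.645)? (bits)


KL = p*log2(p/q) + (1-p)*log2((1-p)/(1-q)) = 0.552*log2(0.552/0.645) + 0.448*log2(0.448/0.355) = 0.0264

0.0264 bits


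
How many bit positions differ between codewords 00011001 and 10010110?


Count differing positions: ^ . . . ^ ^ ^ ^ = 5 differences

5


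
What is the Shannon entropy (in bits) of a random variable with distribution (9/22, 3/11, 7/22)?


H = -sum(p_i * log2(p_i)). Terms: -(9/22)*log2(9/22) = 0.527525; -(3/11)*log2(3/11) = 0.511219; -(7/22)*log2(7/22) = 0.525661. H = 0.527525 + 0.511219 + 0.525661 = 1.5644

1.5644 bits


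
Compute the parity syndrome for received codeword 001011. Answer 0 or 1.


Syndrome = XOR of all bits = 0 XOR 0 XOR 1 XOR 0 XOR 1 XOR 1 = 1

1


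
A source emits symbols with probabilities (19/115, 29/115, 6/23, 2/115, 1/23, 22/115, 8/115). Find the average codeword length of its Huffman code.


Huffman construction (repeatedly merge the two least-probable nodes; each merge adds 1 bit to every symbol beneath it): 2/115 + 1/23 = 7/115; 7/115 + 8/115 = 3/23; 3/23 + 19/115 = 34/115; 22/115 + 29/115 = 51/115; 6/23 + 34/115 = 64/115; 51/115 + 64/115 = 1. Resulting codeword lengths (in the order the probabilities were given): (3, 2, 2, 5, 5, 2, 4). L_avg = sum(p_i * l_i) = 19/115*3 + 29/115*2 + 6/23*2 + 2/115*5 + 1/23*5 + 22/115*2 + 8/115*4 = 286/115 = 2.487

2.487 bits


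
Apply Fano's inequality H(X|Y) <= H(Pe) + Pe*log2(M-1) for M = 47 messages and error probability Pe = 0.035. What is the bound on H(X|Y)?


H(Pe) = -Pe*log2(Pe) - (1-Pe)*log2(1-Pe) = -0.035*log2(0.035) - 0.965*log2(0.965) = 0.169278 + 0.049600 = 0.2189. Pe*log2(M-1) = 0.035*log2(46) = 0.193325. Bound = H(Pe) + Pe*log2(M-1) = 0.169278 + 0.049600 + 0.193325 = 0.4122

0.4122 bits


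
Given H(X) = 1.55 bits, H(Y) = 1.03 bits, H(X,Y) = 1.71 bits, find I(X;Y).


I(X;Y) = H(X) + H(Y) - H(X,Y) = 1.55 + 1.03 - 1.71 = 0.87

0.87 bits


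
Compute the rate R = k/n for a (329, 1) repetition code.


Rate = k/n = 1/329

1/329


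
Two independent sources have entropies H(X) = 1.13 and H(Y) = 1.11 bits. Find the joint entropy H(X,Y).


For independent variables, H(X,Y) = H(X) + H(Y) = 1.13 + 1.11 = 2.24

2.24 bits


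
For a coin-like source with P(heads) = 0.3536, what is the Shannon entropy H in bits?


H = -p*log2(p) - (1-p)*log2(1-p). -0.3536*log2(0.3536) = 0.530333; -0.6464*log2(0.6464) = 0.406909. H = 0.530333 + 0.406909 = 0.9372

0.9372 bits


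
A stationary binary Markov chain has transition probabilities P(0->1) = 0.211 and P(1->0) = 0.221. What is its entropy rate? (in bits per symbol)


Stationary distribution: pi_0 = p10/(p01+p10) = 0.5116, pi_1 = 0.4884. Entropy rate H' = pi_0*H(p01) + pi_1*H(p10) = 0.5116*0.7434 + 0.4884*0.762 = 0.7525

0.7525 bits/symbol


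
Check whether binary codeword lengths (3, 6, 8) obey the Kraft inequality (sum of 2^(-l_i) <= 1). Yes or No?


Kraft sum = sum(2^(-l_i)) = 0.1445, need <= 1. Result: satisfied (a binary prefix-free code with these lengths exists)

Yes


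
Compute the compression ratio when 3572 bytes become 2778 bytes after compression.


Ratio = original / compressed = 3572 / 2778 = 1.2858

1.2858


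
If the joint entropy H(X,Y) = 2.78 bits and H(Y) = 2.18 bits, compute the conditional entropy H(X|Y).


H(X|Y) = H(X,Y) - H(Y) = 2.78 - 2.18 = 0.6

0.6 bits


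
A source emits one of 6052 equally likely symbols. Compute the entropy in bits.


H = log2(n) = log2(6052) = 12.5632

12.5632 bits


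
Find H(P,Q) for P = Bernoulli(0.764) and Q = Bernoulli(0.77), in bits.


H(P,Q) = -p*log2(q) - (1-p)*log2(1-q). -0.764*log2(0.77) = 0.288081; -0.236*log2(0.23) = 0.500389. H(P,Q) = 0.288081 + 0.500389 = 0.7885

0.7885 bits


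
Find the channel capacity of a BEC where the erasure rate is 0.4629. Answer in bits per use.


C = 1 - epsilon = 1 - 0.4629 = 0.5371

0.5371 bits


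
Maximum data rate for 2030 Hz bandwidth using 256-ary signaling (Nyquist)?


Rate = 2 * B * log2(M) = 2 * 2030 * 8.0 = 32480.0

32480.0 bps


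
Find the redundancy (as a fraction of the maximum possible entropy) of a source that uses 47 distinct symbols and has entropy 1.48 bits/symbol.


H_max = log2(K) = log2(47) = 5.5546 bits/symbol. Redundancy = 1 - H/H_max = 1 - 1.48/5.5546 = 1 - 0.2664 = 0.7336

0.7336


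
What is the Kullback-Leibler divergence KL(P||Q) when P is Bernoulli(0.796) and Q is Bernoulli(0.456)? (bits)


KL = p*log2(p/q) + (1-p)*log2((1-p)/(1-q)) = 0.796*log2(0.796/0.456) + 0.204*log2(0.204/0.544) = 0.3511

0.3511 bits


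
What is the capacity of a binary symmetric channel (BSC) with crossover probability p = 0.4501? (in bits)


H(p) = -p*log2(p) - (1-p)*log2(1-p) = -0.4501*log2(0.4501) - 0.5499*log2(0.5499) = 0.518372 + 0.474431 = 0.9928. C = 1 - H(p) = 1 - 0.9928 = 0.0072

0.0072 bits


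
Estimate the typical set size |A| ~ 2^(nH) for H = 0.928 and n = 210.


log2|A_typical| = nH = 210 * 0.928 = 194.88, so |A_typical| ~ 2^194.88 = 4.621e+58

4.621e+58


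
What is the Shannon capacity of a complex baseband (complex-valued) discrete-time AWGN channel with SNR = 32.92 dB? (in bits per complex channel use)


SNR_linear = 10^(32.92/10) = 1958.8447; C = log2(1 + SNR_linear) = log2(1 + 1958.8447) = 10.9365

10.9365 bits/channel use


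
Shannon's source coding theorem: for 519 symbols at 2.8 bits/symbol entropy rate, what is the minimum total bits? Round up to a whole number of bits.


Minimum bits >= n * H = 519 * 2.8 = 1453.2, rounded up to a whole number of bits = 1454

1454 bits


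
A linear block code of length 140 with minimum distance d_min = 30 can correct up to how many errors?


Correction capability = floor((d-1)/2) = floor((30-1)/2) = 14

14 errors


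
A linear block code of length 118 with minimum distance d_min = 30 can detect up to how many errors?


Detection capability = d_min - 1 = 30 - 1 = 29

29 errors


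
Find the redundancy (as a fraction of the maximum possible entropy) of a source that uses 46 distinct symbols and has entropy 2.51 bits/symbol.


H_max = log2(K) = log2(46) = 5.5236 bits/symbol. Redundancy = 1 - H/H_max = 1 - 2.51/5.5236 = 1 - 0.4544 = 0.5456

0.5456


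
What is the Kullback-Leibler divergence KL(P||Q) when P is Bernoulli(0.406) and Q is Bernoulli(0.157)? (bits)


KL = p*log2(p/q) + (1-p)*log2((1-p)/(1-q)) = 0.406*log2(0.406/0.157) + 0.594*log2(0.594/0.843) = 0.2565

0.2565 bits


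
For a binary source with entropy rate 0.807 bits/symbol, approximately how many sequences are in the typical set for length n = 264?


log2|A_typical| = nH = 264 * 0.807 = 213.048, so |A_typical| ~ 2^213.048 = 1.361e+64

1.361e+64


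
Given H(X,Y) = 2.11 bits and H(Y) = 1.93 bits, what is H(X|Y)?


H(X|Y) = H(X,Y) - H(Y) = 2.11 - 1.93 = 0.18

0.18 bits


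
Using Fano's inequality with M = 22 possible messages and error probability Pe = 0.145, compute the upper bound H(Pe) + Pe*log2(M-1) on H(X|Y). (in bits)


H(Pe) = -Pe*log2(Pe) - (1-Pe)*log2(1-Pe) = -0.145*log2(0.145) - 0.855*log2(0.855) = 0.403952 + 0.193233 = 0.5972. Pe*log2(M-1) = 0.145*log2(21) = 0.636886. Bound = H(Pe) + Pe*log2(M-1) = 0.403952 + 0.193233 + 0.636886 = 1.2341

1.2341 bits


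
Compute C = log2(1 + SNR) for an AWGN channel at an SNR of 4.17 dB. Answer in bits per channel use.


SNR_linear = 10^(4.17/10) = 2.6122; C = log2(1 + SNR_linear) = log2(1 + 2.6122) = 1.8529

1.8529 bits/channel use


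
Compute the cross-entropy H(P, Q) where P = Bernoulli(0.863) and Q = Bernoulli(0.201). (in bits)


H(P,Q) = -p*log2(q) - (1-p)*log2(1-q). -0.863*log2(0.201) = 1.997614; -0.137*log2(0.799) = 0.044351. H(P,Q) = 1.997614 + 0.044351 = 2.042

2.042 bits


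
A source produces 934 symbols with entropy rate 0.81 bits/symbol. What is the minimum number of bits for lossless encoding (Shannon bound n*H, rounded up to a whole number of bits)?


Minimum bits >= n * H = 934 * 0.81 = 756.54, rounded up to a whole number of bits = 757

757 bits


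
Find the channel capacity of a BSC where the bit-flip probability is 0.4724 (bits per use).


H(p) = -p*log2(p) - (1-p)*log2(1-p) = -0.4724*log2(0.4724) - 0.5276*log2(0.5276) = 0.511099 + 0.486702 = 0.9978. C = 1 - H(p) = 1 - 0.9978 = 0.0022

0.0022 bits


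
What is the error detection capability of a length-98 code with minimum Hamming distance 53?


Detection capability = d_min - 1 = 53 - 1 = 52

52 errors


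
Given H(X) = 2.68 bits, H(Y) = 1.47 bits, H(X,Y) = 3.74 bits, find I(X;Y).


I(X;Y) = H(X) + H(Y) - H(X,Y) = 2.68 + 1.47 - 3.74 = 0.41

0.41 bits


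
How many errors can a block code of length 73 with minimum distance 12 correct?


Correction capability = floor((d-1)/2) = floor((12-1)/2) = 5

5 errors


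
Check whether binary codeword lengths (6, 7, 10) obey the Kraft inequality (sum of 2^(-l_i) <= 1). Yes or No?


Kraft sum = sum(2^(-l_i)) = 0.0244, need <= 1. Result: satisfied (a binary prefix-free code with these lengths exists)

Yes


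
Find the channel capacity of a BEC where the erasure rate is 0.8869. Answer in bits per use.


C = 1 - epsilon = 1 - 0.8869 = 0.1131

0.1131 bits


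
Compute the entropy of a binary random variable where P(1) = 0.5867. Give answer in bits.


H = -p*log2(p) - (1-p)*log2(1-p). -0.5867*log2(0.5867) = 0.451351; -0.4133*log2(0.4133) = 0.526850. H = 0.451351 + 0.526850 = 0.9782

0.9782 bits


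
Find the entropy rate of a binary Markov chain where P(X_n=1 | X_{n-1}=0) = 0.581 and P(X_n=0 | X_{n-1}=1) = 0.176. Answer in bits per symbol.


Stationary distribution: pi_0 = p10/(p01+p10) = 0.2325, pi_1 = 0.7675. Entropy rate H' = pi_0*H(p01) + pi_1*H(p10) = 0.2325*0.981 + 0.7675*0.6712 = 0.7433

0.7433 bits/symbol


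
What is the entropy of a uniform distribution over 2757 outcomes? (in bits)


H = log2(n) = log2(2757) = 11.4289

11.4289 bits


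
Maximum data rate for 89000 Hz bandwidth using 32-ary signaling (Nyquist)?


Rate = 2 * B * log2(M) = 2 * 89000 * 5.0 = 890000.0

890000.0 bps


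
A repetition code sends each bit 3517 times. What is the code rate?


Rate = k/n = 1/3517

1/3517


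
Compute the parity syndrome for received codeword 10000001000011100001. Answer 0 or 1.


Syndrome = XOR of all bits = 1 XOR 0 XOR 0 XOR 0 XOR 0 XOR 0 XOR 0 XOR 1 XOR 0 XOR 0 XOR 0 XOR 0 XOR 1 XOR 1 XOR 1 XOR 0 XOR 0 XOR 0 XOR 0 XOR 1 = 0

0


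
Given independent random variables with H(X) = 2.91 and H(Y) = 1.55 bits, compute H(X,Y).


For independent variables, H(X,Y) = H(X) + H(Y) = 2.91 + 1.55 = 4.46

4.46 bits


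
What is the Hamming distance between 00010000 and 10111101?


Count differing positions: ^ . ^ . ^ ^ . ^ = 5 differences

5


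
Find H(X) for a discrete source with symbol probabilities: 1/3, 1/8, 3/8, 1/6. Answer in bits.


H = -sum(p_i * log2(p_i)). Terms: -(1/3)*log2(1/3) = 0.528321; -(1/8)*log2(1/8) = 0.375000; -(3/8)*log2(3/8) = 0.530639; -(1/6)*log2(1/6) = 0.430827. H = 0.528321 + 0.375000 + 0.530639 + 0.430827 = 1.8648

1.8648 bits


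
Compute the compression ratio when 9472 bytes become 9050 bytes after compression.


Ratio = original / compressed = 9472 / 9050 = 1.0466

1.0466


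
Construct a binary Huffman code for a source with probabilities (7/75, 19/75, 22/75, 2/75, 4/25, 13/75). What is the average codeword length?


Huffman construction (repeatedly merge the two least-probable nodes; each merge adds 1 bit to every symbol beneath it): 2/75 + 7/75 = 3/25; 3/25 + 4/25 = 7/25; 13/75 + 19/75 = 32/75; 7/25 + 22/75 = 43/75; 32/75 + 43/75 = 1. Resulting codeword lengths (in the order the probabilities were given): (4, 2, 2, 4, 3, 2). L_avg = sum(p_i * l_i) = 7/75*4 + 19/75*2 + 22/75*2 + 2/75*4 + 4/25*3 + 13/75*2 = 12/5 = 2.4

2.4 bits


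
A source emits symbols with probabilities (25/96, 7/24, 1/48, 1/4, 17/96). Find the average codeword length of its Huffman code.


Huffman construction (repeatedly merge the two least-probable nodes; each merge adds 1 bit to every symbol beneath it): 1/48 + 17/96 = 19/96; 19/96 + 1/4 = 43/96; 25/96 + 7/24 = 53/96; 43/96 + 53/96 = 1. Resulting codeword lengths (in the order the probabilities were given): (2, 2, 3, 2, 3). L_avg = sum(p_i * l_i) = 25/96*2 + 7/24*2 + 1/48*3 + 1/4*2 + 17/96*3 = 211/96 = 2.1979

2.1979 bits


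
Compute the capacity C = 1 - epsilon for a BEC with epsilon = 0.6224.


C = 1 - epsilon = 1 - 0.6224 = 0.3776

0.3776 bits


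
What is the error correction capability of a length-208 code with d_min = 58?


Correction capability = floor((d-1)/2) = floor((58-1)/2) = 28

28 errors


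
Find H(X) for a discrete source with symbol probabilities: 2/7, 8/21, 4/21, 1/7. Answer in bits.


H = -sum(p_i * log2(p_i)). Terms: -(2/7)*log2(2/7) = 0.516387; -(8/21)*log2(8/21) = 0.530407; -(4/21)*log2(4/21) = 0.455680; -(1/7)*log2(1/7) = 0.401051. H = 0.516387 + 0.530407 + 0.455680 + 0.401051 = 1.9035

1.9035 bits


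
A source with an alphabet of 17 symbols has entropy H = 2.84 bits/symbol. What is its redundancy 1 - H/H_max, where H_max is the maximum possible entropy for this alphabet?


H_max = log2(K) = log2(17) = 4.0875 bits/symbol. Redundancy = 1 - H/H_max = 1 - 2.84/4.0875 = 1 - 0.6948 = 0.3052

0.3052


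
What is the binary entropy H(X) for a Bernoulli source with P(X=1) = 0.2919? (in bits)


H = -p*log2(p) - (1-p)*log2(1-p). -0.2919*log2(0.2919) = 0.518547; -0.7081*log2(0.7081) = 0.352616. H = 0.518547 + 0.352616 = 0.8712

0.8712 bits


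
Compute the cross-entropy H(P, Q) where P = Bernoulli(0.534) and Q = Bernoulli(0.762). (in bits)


H(P,Q) = -p*log2(q) - (1-p)*log2(1-q). -0.534*log2(0.762) = 0.209401; -0.466*log2(0.238) = 0.965070. H(P,Q) = 0.209401 + 0.965070 = 1.1745

1.1745 bits


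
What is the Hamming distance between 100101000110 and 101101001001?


Count differing positions: . . ^ . . . . . ^ ^ ^ ^ = 5 differences

5


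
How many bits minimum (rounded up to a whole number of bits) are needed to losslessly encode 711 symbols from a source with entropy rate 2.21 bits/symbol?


Minimum bits >= n * H = 711 * 2.21 = 1571.31, rounded up to a whole number of bits = 1572

1572 bits


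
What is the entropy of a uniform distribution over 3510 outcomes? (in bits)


H = log2(n) = log2(3510) = 11.7773

11.7773 bits


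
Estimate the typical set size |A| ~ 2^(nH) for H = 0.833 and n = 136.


log2|A_typical| = nH = 136 * 0.833 = 113.288, so |A_typical| ~ 2^113.288 = 1.268e+34

1.268e+34


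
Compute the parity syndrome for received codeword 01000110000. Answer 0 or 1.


Syndrome = XOR of all bits = 0 XOR 1 XOR 0 XOR 0 XOR 0 XOR 1 XOR 1 XOR 0 XOR 0 XOR 0 XOR 0 = 1

1
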